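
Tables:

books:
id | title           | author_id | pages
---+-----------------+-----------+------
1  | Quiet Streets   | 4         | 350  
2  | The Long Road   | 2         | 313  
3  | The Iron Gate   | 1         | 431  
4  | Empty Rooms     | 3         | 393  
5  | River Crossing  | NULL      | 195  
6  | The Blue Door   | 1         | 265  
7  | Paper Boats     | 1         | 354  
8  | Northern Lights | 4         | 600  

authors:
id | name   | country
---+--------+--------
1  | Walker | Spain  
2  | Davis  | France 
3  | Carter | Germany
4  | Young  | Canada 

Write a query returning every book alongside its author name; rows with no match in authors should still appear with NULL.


LEFT JOIN keeps every row from books (the left table); where author_id has no match in authors, the author columns become NULL. Walk through each book:
  - book 1 (Quiet Streets): author_id=4 -> matches Young
  - book 2 (The Long Road): author_id=2 -> matches Davis
  - book 3 (The Iron Gate): author_id=1 -> matches Walker
  - book 4 (Empty Rooms): author_id=3 -> matches Carter
  - book 5 (River Crossing): author_id=NULL, no match -> kept with NULL
  - book 6 (The Blue Door): author_id=1 -> matches Walker
  - book 7 (Paper Boats): author_id=1 -> matches Walker
  - book 8 (Northern Lights): author_id=4 -> matches Young
All 8 rows appear; 1 has NULL author.

SQL:
SELECT a.title, b.name AS author
FROM books a
LEFT JOIN authors b ON a.author_id = b.id

Result:
title           | author
----------------+-------
Quiet Streets   | Young 
The Long Road   | Davis 
The Iron Gate   | Walker
Empty Rooms     | Carter
River Crossing  | NULL  
The Blue Door   | Walker
Paper Boats     | Walker
Northern Lights | Young 


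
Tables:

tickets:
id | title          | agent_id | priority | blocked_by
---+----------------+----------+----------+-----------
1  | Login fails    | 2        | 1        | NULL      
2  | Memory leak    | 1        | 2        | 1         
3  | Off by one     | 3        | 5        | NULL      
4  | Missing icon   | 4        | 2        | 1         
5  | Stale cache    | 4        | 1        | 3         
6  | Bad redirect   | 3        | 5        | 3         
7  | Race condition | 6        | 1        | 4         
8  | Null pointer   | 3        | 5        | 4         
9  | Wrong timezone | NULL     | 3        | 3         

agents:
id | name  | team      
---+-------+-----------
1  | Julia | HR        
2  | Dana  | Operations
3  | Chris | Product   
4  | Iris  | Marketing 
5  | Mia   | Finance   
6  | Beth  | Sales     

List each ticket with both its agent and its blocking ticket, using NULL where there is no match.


Two LEFT JOINs from the same base table tickets: one to agents via agent_id, one to tickets itself via blocked_by. Both are LEFT so every ticket is preserved.
Match against agents:
  - ticket 1 (Login fails): agent_id=2 -> matches Dana
  - ticket 2 (Memory leak): agent_id=1 -> matches Julia
  - ticket 3 (Off by one): agent_id=3 -> matches Chris
  - ticket 4 (Missing icon): agent_id=4 -> matches Iris
  - ticket 5 (Stale cache): agent_id=4 -> matches Iris
  - ticket 6 (Bad redirect): agent_id=3 -> matches Chris
  - ticket 7 (Race condition): agent_id=6 -> matches Beth
  - ticket 8 (Null pointer): agent_id=3 -> matches Chris
  - ticket 9 (Wrong timezone): agent_id=NULL, no match -> kept with NULL
Match against tickets (self):
  - ticket 1 (Login fails): blocked_by=NULL -> NULL
  - ticket 2 (Memory leak): blocked_by=1 -> Login fails
  - ticket 3 (Off by one): blocked_by=NULL -> NULL
  - ticket 4 (Missing icon): blocked_by=1 -> Login fails
  - ticket 5 (Stale cache): blocked_by=3 -> Off by one
  - ticket 6 (Bad redirect): blocked_by=3 -> Off by one
  - ticket 7 (Race condition): blocked_by=4 -> Missing icon
  - ticket 8 (Null pointer): blocked_by=4 -> Missing icon
  - ticket 9 (Wrong timezone): blocked_by=3 -> Off by one

SQL:
SELECT a.title, b.name AS agent, c.title AS blocked_by
FROM tickets a
LEFT JOIN agents b ON a.agent_id = b.id
LEFT JOIN tickets c ON a.blocked_by = c.id

Result:
title          | agent | blocked_by  
---------------+-------+-------------
Login fails    | Dana  | NULL        
Memory leak    | Julia | Login fails 
Off by one     | Chris | NULL        
Missing icon   | Iris  | Login fails 
Stale cache    | Iris  | Off by one  
Bad redirect   | Chris | Off by one  
Race condition | Beth  | Missing icon
Null pointer   | Chris | Missing icon
Wrong timezone | NULL  | Off by one  


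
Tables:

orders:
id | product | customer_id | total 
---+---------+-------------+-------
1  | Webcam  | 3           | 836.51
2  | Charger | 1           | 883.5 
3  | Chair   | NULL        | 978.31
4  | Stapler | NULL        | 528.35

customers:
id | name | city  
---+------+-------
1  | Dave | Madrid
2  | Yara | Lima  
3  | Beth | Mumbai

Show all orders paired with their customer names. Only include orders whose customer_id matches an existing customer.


INNER JOIN keeps only orders rows whose customer_id matches an id in customers. Walk through each order:
  - order 1 (Webcam): customer_id=3 -> matches Beth
  - order 2 (Charger): customer_id=1 -> matches Dave
  - order 3 (Chair): customer_id=NULL, no match -> dropped
  - order 4 (Stapler): customer_id=NULL, no match -> dropped
So 2 of 4 rows are dropped.

SQL:
SELECT a.product, b.name AS customer
FROM orders a
INNER JOIN customers b ON a.customer_id = b.id

Result:
product | customer
--------+---------
Webcam  | Beth    
Charger | Dave    


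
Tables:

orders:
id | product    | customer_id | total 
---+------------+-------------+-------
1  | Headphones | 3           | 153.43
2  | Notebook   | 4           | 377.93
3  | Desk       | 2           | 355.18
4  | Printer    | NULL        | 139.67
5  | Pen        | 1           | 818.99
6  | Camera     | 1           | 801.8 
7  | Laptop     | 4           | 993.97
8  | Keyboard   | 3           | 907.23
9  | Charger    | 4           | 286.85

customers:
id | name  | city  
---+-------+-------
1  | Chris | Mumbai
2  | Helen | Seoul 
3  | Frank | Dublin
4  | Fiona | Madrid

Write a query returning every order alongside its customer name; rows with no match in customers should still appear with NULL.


LEFT JOIN keeps every row from orders (the left table); where customer_id has no match in customers, the customer columns become NULL. Walk through each order:
  - order 1 (Headphones): customer_id=3 -> matches Frank
  - order 2 (Notebook): customer_id=4 -> matches Fiona
  - order 3 (Desk): customer_id=2 -> matches Helen
  - order 4 (Printer): customer_id=NULL, no match -> kept with NULL
  - order 5 (Pen): customer_id=1 -> matches Chris
  - order 6 (Camera): customer_id=1 -> matches Chris
  - order 7 (Laptop): customer_id=4 -> matches Fiona
  - order 8 (Keyboard): customer_id=3 -> matches Frank
  - order 9 (Charger): customer_id=4 -> matches Fiona
All 9 rows appear; 1 has NULL customer.

SQL:
SELECT a.product, b.name AS customer
FROM orders a
LEFT JOIN customers b ON a.customer_id = b.id

Result:
product    | customer
-----------+---------
Headphones | Frank   
Notebook   | Fiona   
Desk       | Helen   
Printer    | NULL    
Pen        | Chris   
Camera     | Chris   
Laptop     | Fiona   
Keyboard   | Frank   
Charger    | Fiona   


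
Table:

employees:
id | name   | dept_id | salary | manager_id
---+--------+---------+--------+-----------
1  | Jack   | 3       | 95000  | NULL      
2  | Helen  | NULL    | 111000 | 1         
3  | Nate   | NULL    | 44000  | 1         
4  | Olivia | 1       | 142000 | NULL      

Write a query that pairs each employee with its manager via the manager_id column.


This is a self-join: employees is joined to a second copy of itself, matching each row's manager_id to another row's id. Use LEFT JOIN so rows with manager_id=NULL are kept.
  - employee 1 (Jack): manager_id=NULL -> NULL
  - employee 2 (Helen): manager_id=1 -> Jack
  - employee 3 (Nate): manager_id=1 -> Jack
  - employee 4 (Olivia): manager_id=NULL -> NULL

SQL:
SELECT a.name AS item, b.name AS manager
FROM employees a
LEFT JOIN employees b ON a.manager_id = b.id

Result:
item   | manager
-------+--------
Jack   | NULL   
Helen  | Jack   
Nate   | Jack   
Olivia | NULL   


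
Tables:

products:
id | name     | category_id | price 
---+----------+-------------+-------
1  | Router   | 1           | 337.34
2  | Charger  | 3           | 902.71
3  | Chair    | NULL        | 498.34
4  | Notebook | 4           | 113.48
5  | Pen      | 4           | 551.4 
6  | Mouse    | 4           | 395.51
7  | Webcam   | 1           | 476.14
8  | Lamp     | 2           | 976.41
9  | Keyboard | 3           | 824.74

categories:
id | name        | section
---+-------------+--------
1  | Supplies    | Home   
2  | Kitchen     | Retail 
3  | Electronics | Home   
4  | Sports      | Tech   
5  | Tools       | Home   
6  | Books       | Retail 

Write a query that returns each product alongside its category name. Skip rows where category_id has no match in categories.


INNER JOIN keeps only products rows whose category_id matches an id in categories. Walk through each product:
  - product 1 (Router): category_id=1 -> matches Supplies
  - product 2 (Charger): category_id=3 -> matches Electronics
  - product 3 (Chair): category_id=NULL, no match -> dropped
  - product 4 (Notebook): category_id=4 -> matches Sports
  - product 5 (Pen): category_id=4 -> matches Sports
  - product 6 (Mouse): category_id=4 -> matches Sports
  - product 7 (Webcam): category_id=1 -> matches Supplies
  - product 8 (Lamp): category_id=2 -> matches Kitchen
  - product 9 (Keyboard): category_id=3 -> matches Electronics
So 1 of 9 rows is dropped.

SQL:
SELECT a.name, b.name AS category
FROM products a
INNER JOIN categories b ON a.category_id = b.id

Result:
name     | category   
---------+------------
Router   | Supplies   
Charger  | Electronics
Notebook | Sports     
Pen      | Sports     
Mouse    | Sports     
Webcam   | Supplies   
Lamp     | Kitchen    
Keyboard | Electronics


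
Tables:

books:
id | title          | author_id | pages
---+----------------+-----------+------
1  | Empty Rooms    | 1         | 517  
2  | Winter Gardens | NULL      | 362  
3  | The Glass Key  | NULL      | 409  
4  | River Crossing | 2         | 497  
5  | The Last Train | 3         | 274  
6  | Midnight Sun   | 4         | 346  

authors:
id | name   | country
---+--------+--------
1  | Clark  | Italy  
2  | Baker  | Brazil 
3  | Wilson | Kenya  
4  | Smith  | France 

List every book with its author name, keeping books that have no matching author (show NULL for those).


LEFT JOIN keeps every row from books (the left table); where author_id has no match in authors, the author columns become NULL. Walk through each book:
  - book 1 (Empty Rooms): author_id=1 -> matches Clark
  - book 2 (Winter Gardens): author_id=NULL, no match -> kept with NULL
  - book 3 (The Glass Key): author_id=NULL, no match -> kept with NULL
  - book 4 (River Crossing): author_id=2 -> matches Baker
  - book 5 (The Last Train): author_id=3 -> matches Wilson
  - book 6 (Midnight Sun): author_id=4 -> matches Smith
All 6 rows appear; 2 have NULL author.

SQL:
SELECT a.title, b.name AS author
FROM books a
LEFT JOIN authors b ON a.author_id = b.id

Result:
title          | author
---------------+-------
Empty Rooms    | Clark 
Winter Gardens | NULL  
The Glass Key  | NULL  
River Crossing | Baker 
The Last Train | Wilson
Midnight Sun   | Smith 


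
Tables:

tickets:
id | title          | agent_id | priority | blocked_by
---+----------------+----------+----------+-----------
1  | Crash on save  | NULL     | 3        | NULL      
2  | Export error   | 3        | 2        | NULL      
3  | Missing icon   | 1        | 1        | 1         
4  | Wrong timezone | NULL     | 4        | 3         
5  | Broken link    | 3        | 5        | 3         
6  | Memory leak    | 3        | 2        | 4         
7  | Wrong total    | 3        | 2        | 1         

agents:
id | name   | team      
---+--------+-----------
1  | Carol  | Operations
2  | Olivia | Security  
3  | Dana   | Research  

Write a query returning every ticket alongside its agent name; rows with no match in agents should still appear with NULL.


LEFT JOIN keeps every row from tickets (the left table); where agent_id has no match in agents, the agent columns become NULL. Walk through each ticket:
  - ticket 1 (Crash on save): agent_id=NULL, no match -> kept with NULL
  - ticket 2 (Export error): agent_id=3 -> matches Dana
  - ticket 3 (Missing icon): agent_id=1 -> matches Carol
  - ticket 4 (Wrong timezone): agent_id=NULL, no match -> kept with NULL
  - ticket 5 (Broken link): agent_id=3 -> matches Dana
  - ticket 6 (Memory leak): agent_id=3 -> matches Dana
  - ticket 7 (Wrong total): agent_id=3 -> matches Dana
All 7 rows appear; 2 have NULL agent.

SQL:
SELECT a.title, b.name AS agent
FROM tickets a
LEFT JOIN agents b ON a.agent_id = b.id

Result:
title          | agent
---------------+------
Crash on save  | NULL 
Export error   | Dana 
Missing icon   | Carol
Wrong timezone | NULL 
Broken link    | Dana 
Memory leak    | Dana 
Wrong total    | Dana 


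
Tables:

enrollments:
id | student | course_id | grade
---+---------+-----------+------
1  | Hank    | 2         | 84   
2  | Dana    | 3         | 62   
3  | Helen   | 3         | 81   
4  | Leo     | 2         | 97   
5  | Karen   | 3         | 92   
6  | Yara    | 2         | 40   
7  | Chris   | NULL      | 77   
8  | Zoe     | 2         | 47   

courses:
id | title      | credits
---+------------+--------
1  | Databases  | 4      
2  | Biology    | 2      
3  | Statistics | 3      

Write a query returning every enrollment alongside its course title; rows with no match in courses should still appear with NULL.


LEFT JOIN keeps every row from enrollments (the left table); where course_id has no match in courses, the course columns become NULL. Walk through each enrollment:
  - enrollment 1 (Hank): course_id=2 -> matches Biology
  - enrollment 2 (Dana): course_id=3 -> matches Statistics
  - enrollment 3 (Helen): course_id=3 -> matches Statistics
  - enrollment 4 (Leo): course_id=2 -> matches Biology
  - enrollment 5 (Karen): course_id=3 -> matches Statistics
  - enrollment 6 (Yara): course_id=2 -> matches Biology
  - enrollment 7 (Chris): course_id=NULL, no match -> kept with NULL
  - enrollment 8 (Zoe): course_id=2 -> matches Biology
All 8 rows appear; 1 has NULL course.

SQL:
SELECT a.student, b.title AS course
FROM enrollments a
LEFT JOIN courses b ON a.course_id = b.id

Result:
student | course    
--------+-----------
Hank    | Biology   
Dana    | Statistics
Helen   | Statistics
Leo     | Biology   
Karen   | Statistics
Yara    | Biology   
Chris   | NULL      
Zoe     | Biology   


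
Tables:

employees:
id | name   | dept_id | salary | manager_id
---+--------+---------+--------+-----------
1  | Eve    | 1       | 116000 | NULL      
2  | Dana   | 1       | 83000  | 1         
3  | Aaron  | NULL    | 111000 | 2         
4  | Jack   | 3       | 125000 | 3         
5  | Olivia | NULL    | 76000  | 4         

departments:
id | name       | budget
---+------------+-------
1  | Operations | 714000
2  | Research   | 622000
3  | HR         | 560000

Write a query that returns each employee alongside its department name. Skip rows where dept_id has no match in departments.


INNER JOIN keeps only employees rows whose dept_id matches an id in departments. Walk through each employee:
  - employee 1 (Eve): dept_id=1 -> matches Operations
  - employee 2 (Dana): dept_id=1 -> matches Operations
  - employee 3 (Aaron): dept_id=NULL, no match -> dropped
  - employee 4 (Jack): dept_id=3 -> matches HR
  - employee 5 (Olivia): dept_id=NULL, no match -> dropped
So 2 of 5 rows are dropped.

SQL:
SELECT a.name, b.name AS department
FROM employees a
INNER JOIN departments b ON a.dept_id = b.id

Result:
name | department
-----+-----------
Eve  | Operations
Dana | Operations
Jack | HR        


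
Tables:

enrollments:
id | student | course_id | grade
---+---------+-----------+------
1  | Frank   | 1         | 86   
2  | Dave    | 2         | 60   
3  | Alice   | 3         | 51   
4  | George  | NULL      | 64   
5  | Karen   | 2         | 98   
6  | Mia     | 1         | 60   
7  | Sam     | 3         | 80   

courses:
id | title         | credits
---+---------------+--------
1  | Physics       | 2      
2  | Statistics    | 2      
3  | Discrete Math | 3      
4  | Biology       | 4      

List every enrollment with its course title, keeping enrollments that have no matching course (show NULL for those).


LEFT JOIN keeps every row from enrollments (the left table); where course_id has no match in courses, the course columns become NULL. Walk through each enrollment:
  - enrollment 1 (Frank): course_id=1 -> matches Physics
  - enrollment 2 (Dave): course_id=2 -> matches Statistics
  - enrollment 3 (Alice): course_id=3 -> matches Discrete Math
  - enrollment 4 (George): course_id=NULL, no match -> kept with NULL
  - enrollment 5 (Karen): course_id=2 -> matches Statistics
  - enrollment 6 (Mia): course_id=1 -> matches Physics
  - enrollment 7 (Sam): course_id=3 -> matches Discrete Math
All 7 rows appear; 1 has NULL course.

SQL:
SELECT a.student, b.title AS course
FROM enrollments a
LEFT JOIN courses b ON a.course_id = b.id

Result:
student | course       
--------+--------------
Frank   | Physics      
Dave    | Statistics   
Alice   | Discrete Math
George  | NULL         
Karen   | Statistics   
Mia     | Physics      
Sam     | Discrete Math


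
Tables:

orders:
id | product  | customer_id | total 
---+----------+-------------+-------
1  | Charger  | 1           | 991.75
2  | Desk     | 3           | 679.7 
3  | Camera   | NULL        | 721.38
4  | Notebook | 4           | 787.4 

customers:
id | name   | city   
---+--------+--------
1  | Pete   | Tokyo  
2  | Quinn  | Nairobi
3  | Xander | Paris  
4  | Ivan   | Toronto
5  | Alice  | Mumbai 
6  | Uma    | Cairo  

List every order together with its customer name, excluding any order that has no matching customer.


INNER JOIN keeps only orders rows whose customer_id matches an id in customers. Walk through each order:
  - order 1 (Charger): customer_id=1 -> matches Pete
  - order 2 (Desk): customer_id=3 -> matches Xander
  - order 3 (Camera): customer_id=NULL, no match -> dropped
  - order 4 (Notebook): customer_id=4 -> matches Ivan
So 1 of 4 rows is dropped.

SQL:
SELECT a.product, b.name AS customer
FROM orders a
INNER JOIN customers b ON a.customer_id = b.id

Result:
product  | customer
---------+---------
Charger  | Pete    
Desk     | Xander  
Notebook | Ivan    


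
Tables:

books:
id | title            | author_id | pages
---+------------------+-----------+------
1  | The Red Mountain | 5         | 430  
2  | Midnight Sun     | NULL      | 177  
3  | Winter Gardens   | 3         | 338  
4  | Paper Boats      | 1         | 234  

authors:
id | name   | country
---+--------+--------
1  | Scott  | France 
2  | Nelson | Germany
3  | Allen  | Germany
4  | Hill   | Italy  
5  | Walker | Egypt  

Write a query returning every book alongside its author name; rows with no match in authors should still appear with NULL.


LEFT JOIN keeps every row from books (the left table); where author_id has no match in authors, the author columns become NULL. Walk through each book:
  - book 1 (The Red Mountain): author_id=5 -> matches Walker
  - book 2 (Midnight Sun): author_id=NULL, no match -> kept with NULL
  - book 3 (Winter Gardens): author_id=3 -> matches Allen
  - book 4 (Paper Boats): author_id=1 -> matches Scott
All 4 rows appear; 1 has NULL author.

SQL:
SELECT a.title, b.name AS author
FROM books a
LEFT JOIN authors b ON a.author_id = b.id

Result:
title            | author
-----------------+-------
The Red Mountain | Walker
Midnight Sun     | NULL  
Winter Gardens   | Allen 
Paper Boats      | Scott 


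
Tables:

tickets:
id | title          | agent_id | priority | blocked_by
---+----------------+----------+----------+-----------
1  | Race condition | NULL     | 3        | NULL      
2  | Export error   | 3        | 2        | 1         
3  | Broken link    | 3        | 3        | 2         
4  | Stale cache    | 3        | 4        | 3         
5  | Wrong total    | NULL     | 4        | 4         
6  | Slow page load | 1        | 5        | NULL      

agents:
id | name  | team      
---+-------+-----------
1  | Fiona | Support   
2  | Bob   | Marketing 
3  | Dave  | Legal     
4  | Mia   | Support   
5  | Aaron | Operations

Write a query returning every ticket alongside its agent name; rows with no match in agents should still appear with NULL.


LEFT JOIN keeps every row from tickets (the left table); where agent_id has no match in agents, the agent columns become NULL. Walk through each ticket:
  - ticket 1 (Race condition): agent_id=NULL, no match -> kept with NULL
  - ticket 2 (Export error): agent_id=3 -> matches Dave
  - ticket 3 (Broken link): agent_id=3 -> matches Dave
  - ticket 4 (Stale cache): agent_id=3 -> matches Dave
  - ticket 5 (Wrong total): agent_id=NULL, no match -> kept with NULL
  - ticket 6 (Slow page load): agent_id=1 -> matches Fiona
All 6 rows appear; 2 have NULL agent.

SQL:
SELECT a.title, b.name AS agent
FROM tickets a
LEFT JOIN agents b ON a.agent_id = b.id

Result:
title          | agent
---------------+------
Race condition | NULL 
Export error   | Dave 
Broken link    | Dave 
Stale cache    | Dave 
Wrong total    | NULL 
Slow page load | Fiona


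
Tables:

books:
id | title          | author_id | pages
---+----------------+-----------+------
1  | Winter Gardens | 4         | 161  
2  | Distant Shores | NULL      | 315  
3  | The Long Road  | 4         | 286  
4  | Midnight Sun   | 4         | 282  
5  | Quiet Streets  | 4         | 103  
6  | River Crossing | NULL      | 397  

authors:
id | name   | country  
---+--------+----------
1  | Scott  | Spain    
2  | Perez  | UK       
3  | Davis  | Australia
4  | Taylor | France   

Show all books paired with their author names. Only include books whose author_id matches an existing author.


INNER JOIN keeps only books rows whose author_id matches an id in authors. Walk through each book:
  - book 1 (Winter Gardens): author_id=4 -> matches Taylor
  - book 2 (Distant Shores): author_id=NULL, no match -> dropped
  - book 3 (The Long Road): author_id=4 -> matches Taylor
  - book 4 (Midnight Sun): author_id=4 -> matches Taylor
  - book 5 (Quiet Streets): author_id=4 -> matches Taylor
  - book 6 (River Crossing): author_id=NULL, no match -> dropped
So 2 of 6 rows are dropped.

SQL:
SELECT a.title, b.name AS author
FROM books a
INNER JOIN authors b ON a.author_id = b.id

Result:
title          | author
---------------+-------
Winter Gardens | Taylor
The Long Road  | Taylor
Midnight Sun   | Taylor
Quiet Streets  | Taylor


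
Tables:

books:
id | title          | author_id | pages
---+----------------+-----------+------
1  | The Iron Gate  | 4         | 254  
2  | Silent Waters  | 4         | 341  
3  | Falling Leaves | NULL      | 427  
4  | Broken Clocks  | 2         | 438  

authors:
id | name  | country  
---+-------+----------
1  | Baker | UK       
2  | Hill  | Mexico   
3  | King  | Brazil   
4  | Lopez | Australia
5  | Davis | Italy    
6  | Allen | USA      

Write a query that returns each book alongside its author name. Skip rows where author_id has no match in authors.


INNER JOIN keeps only books rows whose author_id matches an id in authors. Walk through each book:
  - book 1 (The Iron Gate): author_id=4 -> matches Lopez
  - book 2 (Silent Waters): author_id=4 -> matches Lopez
  - book 3 (Falling Leaves): author_id=NULL, no match -> dropped
  - book 4 (Broken Clocks): author_id=2 -> matches Hill
So 1 of 4 rows is dropped.

SQL:
SELECT a.title, b.name AS author
FROM books a
INNER JOIN authors b ON a.author_id = b.id

Result:
title         | author
--------------+-------
The Iron Gate | Lopez 
Silent Waters | Lopez 
Broken Clocks | Hill  


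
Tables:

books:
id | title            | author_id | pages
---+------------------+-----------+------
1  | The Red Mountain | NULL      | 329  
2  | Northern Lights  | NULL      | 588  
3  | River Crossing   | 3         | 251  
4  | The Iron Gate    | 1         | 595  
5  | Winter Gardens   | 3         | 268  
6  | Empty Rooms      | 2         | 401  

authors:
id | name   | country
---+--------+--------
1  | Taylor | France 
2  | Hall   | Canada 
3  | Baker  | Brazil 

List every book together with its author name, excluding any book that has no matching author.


INNER JOIN keeps only books rows whose author_id matches an id in authors. Walk through each book:
  - book 1 (The Red Mountain): author_id=NULL, no match -> dropped
  - book 2 (Northern Lights): author_id=NULL, no match -> dropped
  - book 3 (River Crossing): author_id=3 -> matches Baker
  - book 4 (The Iron Gate): author_id=1 -> matches Taylor
  - book 5 (Winter Gardens): author_id=3 -> matches Baker
  - book 6 (Empty Rooms): author_id=2 -> matches Hall
So 2 of 6 rows are dropped.

SQL:
SELECT a.title, b.name AS author
FROM books a
INNER JOIN authors b ON a.author_id = b.id

Result:
title          | author
---------------+-------
River Crossing | Baker 
The Iron Gate  | Taylor
Winter Gardens | Baker 
Empty Rooms    | Hall  


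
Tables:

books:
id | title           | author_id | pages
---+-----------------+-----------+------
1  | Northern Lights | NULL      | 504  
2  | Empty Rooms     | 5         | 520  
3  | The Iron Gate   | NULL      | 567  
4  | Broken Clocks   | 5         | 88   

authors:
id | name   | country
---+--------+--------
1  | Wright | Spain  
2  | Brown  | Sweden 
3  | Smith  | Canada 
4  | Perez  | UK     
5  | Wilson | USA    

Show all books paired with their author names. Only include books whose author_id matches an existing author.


INNER JOIN keeps only books rows whose author_id matches an id in authors. Walk through each book:
  - book 1 (Northern Lights): author_id=NULL, no match -> dropped
  - book 2 (Empty Rooms): author_id=5 -> matches Wilson
  - book 3 (The Iron Gate): author_id=NULL, no match -> dropped
  - book 4 (Broken Clocks): author_id=5 -> matches Wilson
So 2 of 4 rows are dropped.

SQL:
SELECT a.title, b.name AS author
FROM books a
INNER JOIN authors b ON a.author_id = b.id

Result:
title         | author
--------------+-------
Empty Rooms   | Wilson
Broken Clocks | Wilson


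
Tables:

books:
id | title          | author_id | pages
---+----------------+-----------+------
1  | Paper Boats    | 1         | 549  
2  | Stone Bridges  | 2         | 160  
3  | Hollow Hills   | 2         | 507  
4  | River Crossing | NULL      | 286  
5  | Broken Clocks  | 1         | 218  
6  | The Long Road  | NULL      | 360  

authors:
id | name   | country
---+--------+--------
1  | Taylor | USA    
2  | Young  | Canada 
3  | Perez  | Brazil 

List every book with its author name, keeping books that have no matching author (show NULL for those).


LEFT JOIN keeps every row from books (the left table); where author_id has no match in authors, the author columns become NULL. Walk through each book:
  - book 1 (Paper Boats): author_id=1 -> matches Taylor
  - book 2 (Stone Bridges): author_id=2 -> matches Young
  - book 3 (Hollow Hills): author_id=2 -> matches Young
  - book 4 (River Crossing): author_id=NULL, no match -> kept with NULL
  - book 5 (Broken Clocks): author_id=1 -> matches Taylor
  - book 6 (The Long Road): author_id=NULL, no match -> kept with NULL
All 6 rows appear; 2 have NULL author.

SQL:
SELECT a.title, b.name AS author
FROM books a
LEFT JOIN authors b ON a.author_id = b.id

Result:
title          | author
---------------+-------
Paper Boats    | Taylor
Stone Bridges  | Young 
Hollow Hills   | Young 
River Crossing | NULL  
Broken Clocks  | Taylor
The Long Road  | NULL  


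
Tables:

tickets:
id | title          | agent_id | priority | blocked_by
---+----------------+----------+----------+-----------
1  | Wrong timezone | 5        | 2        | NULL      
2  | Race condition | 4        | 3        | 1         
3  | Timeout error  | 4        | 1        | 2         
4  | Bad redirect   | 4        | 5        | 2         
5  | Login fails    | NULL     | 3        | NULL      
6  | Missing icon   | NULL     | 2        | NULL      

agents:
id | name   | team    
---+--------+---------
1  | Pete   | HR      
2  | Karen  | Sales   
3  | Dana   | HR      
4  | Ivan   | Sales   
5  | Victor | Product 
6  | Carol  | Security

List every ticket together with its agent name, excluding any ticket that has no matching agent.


INNER JOIN keeps only tickets rows whose agent_id matches an id in agents. Walk through each ticket:
  - ticket 1 (Wrong timezone): agent_id=5 -> matches Victor
  - ticket 2 (Race condition): agent_id=4 -> matches Ivan
  - ticket 3 (Timeout error): agent_id=4 -> matches Ivan
  - ticket 4 (Bad redirect): agent_id=4 -> matches Ivan
  - ticket 5 (Login fails): agent_id=NULL, no match -> dropped
  - ticket 6 (Missing icon): agent_id=NULL, no match -> dropped
So 2 of 6 rows are dropped.

SQL:
SELECT a.title, b.name AS agent
FROM tickets a
INNER JOIN agents b ON a.agent_id = b.id

Result:
title          | agent 
---------------+-------
Wrong timezone | Victor
Race condition | Ivan  
Timeout error  | Ivan  
Bad redirect   | Ivan  


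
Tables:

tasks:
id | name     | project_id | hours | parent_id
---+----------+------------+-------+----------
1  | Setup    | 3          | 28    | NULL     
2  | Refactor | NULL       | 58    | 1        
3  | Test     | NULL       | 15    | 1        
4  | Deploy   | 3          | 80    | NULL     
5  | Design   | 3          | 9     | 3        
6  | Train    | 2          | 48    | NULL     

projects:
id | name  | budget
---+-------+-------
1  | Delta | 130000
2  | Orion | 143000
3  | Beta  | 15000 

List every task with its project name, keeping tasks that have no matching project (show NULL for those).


LEFT JOIN keeps every row from tasks (the left table); where project_id has no match in projects, the project columns become NULL. Walk through each task:
  - task 1 (Setup): project_id=3 -> matches Beta
  - task 2 (Refactor): project_id=NULL, no match -> kept with NULL
  - task 3 (Test): project_id=NULL, no match -> kept with NULL
  - task 4 (Deploy): project_id=3 -> matches Beta
  - task 5 (Design): project_id=3 -> matches Beta
  - task 6 (Train): project_id=2 -> matches Orion
All 6 rows appear; 2 have NULL project.

SQL:
SELECT a.name, b.name AS project
FROM tasks a
LEFT JOIN projects b ON a.project_id = b.id

Result:
name     | project
---------+--------
Setup    | Beta   
Refactor | NULL   
Test     | NULL   
Deploy   | Beta   
Design   | Beta   
Train    | Orion  


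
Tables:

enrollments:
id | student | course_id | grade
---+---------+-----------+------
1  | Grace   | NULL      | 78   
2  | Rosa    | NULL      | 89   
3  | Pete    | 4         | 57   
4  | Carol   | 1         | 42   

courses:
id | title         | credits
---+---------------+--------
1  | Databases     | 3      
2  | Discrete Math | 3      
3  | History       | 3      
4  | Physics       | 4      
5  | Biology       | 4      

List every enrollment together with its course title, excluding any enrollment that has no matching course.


INNER JOIN keeps only enrollments rows whose course_id matches an id in courses. Walk through each enrollment:
  - enrollment 1 (Grace): course_id=NULL, no match -> dropped
  - enrollment 2 (Rosa): course_id=NULL, no match -> dropped
  - enrollment 3 (Pete): course_id=4 -> matches Physics
  - enrollment 4 (Carol): course_id=1 -> matches Databases
So 2 of 4 rows are dropped.

SQL:
SELECT a.student, b.title AS course
FROM enrollments a
INNER JOIN courses b ON a.course_id = b.id

Result:
student | course   
--------+----------
Pete    | Physics  
Carol   | Databases


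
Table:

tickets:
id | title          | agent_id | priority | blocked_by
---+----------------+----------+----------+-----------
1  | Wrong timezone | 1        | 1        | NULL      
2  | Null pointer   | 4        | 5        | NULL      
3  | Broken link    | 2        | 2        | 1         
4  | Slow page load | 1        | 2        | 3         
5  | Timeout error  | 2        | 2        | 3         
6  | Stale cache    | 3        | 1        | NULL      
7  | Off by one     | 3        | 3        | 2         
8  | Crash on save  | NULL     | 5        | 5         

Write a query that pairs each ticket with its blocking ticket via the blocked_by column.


This is a self-join: tickets is joined to a second copy of itself, matching each row's blocked_by to another row's id. Use LEFT JOIN so rows with blocked_by=NULL are kept.
  - ticket 1 (Wrong timezone): blocked_by=NULL -> NULL
  - ticket 2 (Null pointer): blocked_by=NULL -> NULL
  - ticket 3 (Broken link): blocked_by=1 -> Wrong timezone
  - ticket 4 (Slow page load): blocked_by=3 -> Broken link
  - ticket 5 (Timeout error): blocked_by=3 -> Broken link
  - ticket 6 (Stale cache): blocked_by=NULL -> NULL
  - ticket 7 (Off by one): blocked_by=2 -> Null pointer
  - ticket 8 (Crash on save): blocked_by=5 -> Timeout error

SQL:
SELECT a.title AS item, b.title AS blocked_by
FROM tickets a
LEFT JOIN tickets b ON a.blocked_by = b.id

Result:
item           | blocked_by    
---------------+---------------
Wrong timezone | NULL          
Null pointer   | NULL          
Broken link    | Wrong timezone
Slow page load | Broken link   
Timeout error  | Broken link   
Stale cache    | NULL          
Off by one     | Null pointer  
Crash on save  | Timeout error 


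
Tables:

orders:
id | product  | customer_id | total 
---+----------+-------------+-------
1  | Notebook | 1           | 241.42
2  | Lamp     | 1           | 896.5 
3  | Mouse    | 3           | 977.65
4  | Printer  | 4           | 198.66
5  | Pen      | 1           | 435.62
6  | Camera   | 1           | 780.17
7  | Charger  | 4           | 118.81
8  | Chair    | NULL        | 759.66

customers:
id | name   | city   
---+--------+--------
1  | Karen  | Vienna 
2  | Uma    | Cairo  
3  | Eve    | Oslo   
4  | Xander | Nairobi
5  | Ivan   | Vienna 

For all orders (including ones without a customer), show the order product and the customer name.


LEFT JOIN keeps every row from orders (the left table); where customer_id has no match in customers, the customer columns become NULL. Walk through each order:
  - order 1 (Notebook): customer_id=1 -> matches Karen
  - order 2 (Lamp): customer_id=1 -> matches Karen
  - order 3 (Mouse): customer_id=3 -> matches Eve
  - order 4 (Printer): customer_id=4 -> matches Xander
  - order 5 (Pen): customer_id=1 -> matches Karen
  - order 6 (Camera): customer_id=1 -> matches Karen
  - order 7 (Charger): customer_id=4 -> matches Xander
  - order 8 (Chair): customer_id=NULL, no match -> kept with NULL
All 8 rows appear; 1 has NULL customer.

SQL:
SELECT a.product, b.name AS customer
FROM orders a
LEFT JOIN customers b ON a.customer_id = b.id

Result:
product  | customer
---------+---------
Notebook | Karen   
Lamp     | Karen   
Mouse    | Eve     
Printer  | Xander  
Pen      | Karen   
Camera   | Karen   
Charger  | Xander  
Chair    | NULL    


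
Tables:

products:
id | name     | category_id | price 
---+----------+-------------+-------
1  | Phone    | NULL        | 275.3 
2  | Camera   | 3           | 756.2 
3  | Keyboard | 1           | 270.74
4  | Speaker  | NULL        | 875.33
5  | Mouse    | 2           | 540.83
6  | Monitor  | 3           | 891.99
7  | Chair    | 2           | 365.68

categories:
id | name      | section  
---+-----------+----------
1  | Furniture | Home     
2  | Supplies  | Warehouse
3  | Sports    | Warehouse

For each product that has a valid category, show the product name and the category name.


INNER JOIN keeps only products rows whose category_id matches an id in categories. Walk through each product:
  - product 1 (Phone): category_id=NULL, no match -> dropped
  - product 2 (Camera): category_id=3 -> matches Sports
  - product 3 (Keyboard): category_id=1 -> matches Furniture
  - product 4 (Speaker): category_id=NULL, no match -> dropped
  - product 5 (Mouse): category_id=2 -> matches Supplies
  - product 6 (Monitor): category_id=3 -> matches Sports
  - product 7 (Chair): category_id=2 -> matches Supplies
So 2 of 7 rows are dropped.

SQL:
SELECT a.name, b.name AS category
FROM products a
INNER JOIN categories b ON a.category_id = b.id

Result:
name     | category 
---------+----------
Camera   | Sports   
Keyboard | Furniture
Mouse    | Supplies 
Monitor  | Sports   
Chair    | Supplies 


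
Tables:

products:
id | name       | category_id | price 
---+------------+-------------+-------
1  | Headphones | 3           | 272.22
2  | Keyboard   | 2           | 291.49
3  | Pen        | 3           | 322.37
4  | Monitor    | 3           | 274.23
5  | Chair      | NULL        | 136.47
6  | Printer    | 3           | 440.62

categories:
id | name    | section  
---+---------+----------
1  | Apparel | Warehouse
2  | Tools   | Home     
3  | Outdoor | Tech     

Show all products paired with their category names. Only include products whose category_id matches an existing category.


INNER JOIN keeps only products rows whose category_id matches an id in categories. Walk through each product:
  - product 1 (Headphones): category_id=3 -> matches Outdoor
  - product 2 (Keyboard): category_id=2 -> matches Tools
  - product 3 (Pen): category_id=3 -> matches Outdoor
  - product 4 (Monitor): category_id=3 -> matches Outdoor
  - product 5 (Chair): category_id=NULL, no match -> dropped
  - product 6 (Printer): category_id=3 -> matches Outdoor
So 1 of 6 rows is dropped.

SQL:
SELECT a.name, b.name AS category
FROM products a
INNER JOIN categories b ON a.category_id = b.id

Result:
name       | category
-----------+---------
Headphones | Outdoor 
Keyboard   | Tools   
Pen        | Outdoor 
Monitor    | Outdoor 
Printer    | Outdoor 


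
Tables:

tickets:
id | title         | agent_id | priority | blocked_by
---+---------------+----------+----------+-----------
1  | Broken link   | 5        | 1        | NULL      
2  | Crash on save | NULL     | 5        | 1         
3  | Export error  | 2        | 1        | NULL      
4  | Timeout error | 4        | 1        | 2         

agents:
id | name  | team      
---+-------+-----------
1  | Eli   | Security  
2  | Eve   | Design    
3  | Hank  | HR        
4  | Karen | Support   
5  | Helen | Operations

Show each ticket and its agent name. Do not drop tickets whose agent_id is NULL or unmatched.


LEFT JOIN keeps every row from tickets (the left table); where agent_id has no match in agents, the agent columns become NULL. Walk through each ticket:
  - ticket 1 (Broken link): agent_id=5 -> matches Helen
  - ticket 2 (Crash on save): agent_id=NULL, no match -> kept with NULL
  - ticket 3 (Export error): agent_id=2 -> matches Eve
  - ticket 4 (Timeout error): agent_id=4 -> matches Karen
All 4 rows appear; 1 has NULL agent.

SQL:
SELECT a.title, b.name AS agent
FROM tickets a
LEFT JOIN agents b ON a.agent_id = b.id

Result:
title         | agent
--------------+------
Broken link   | Helen
Crash on save | NULL 
Export error  | Eve  
Timeout error | Karen


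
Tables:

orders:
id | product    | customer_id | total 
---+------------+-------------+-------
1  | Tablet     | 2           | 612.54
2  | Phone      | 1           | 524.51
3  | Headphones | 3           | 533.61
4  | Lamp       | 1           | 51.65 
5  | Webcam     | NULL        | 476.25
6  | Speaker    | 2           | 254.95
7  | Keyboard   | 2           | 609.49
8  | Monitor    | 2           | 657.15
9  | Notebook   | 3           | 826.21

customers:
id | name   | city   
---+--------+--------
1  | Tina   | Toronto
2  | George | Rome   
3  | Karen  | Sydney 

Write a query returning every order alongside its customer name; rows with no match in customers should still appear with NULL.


LEFT JOIN keeps every row from orders (the left table); where customer_id has no match in customers, the customer columns become NULL. Walk through each order:
  - order 1 (Tablet): customer_id=2 -> matches George
  - order 2 (Phone): customer_id=1 -> matches Tina
  - order 3 (Headphones): customer_id=3 -> matches Karen
  - order 4 (Lamp): customer_id=1 -> matches Tina
  - order 5 (Webcam): customer_id=NULL, no match -> kept with NULL
  - order 6 (Speaker): customer_id=2 -> matches George
  - order 7 (Keyboard): customer_id=2 -> matches George
  - order 8 (Monitor): customer_id=2 -> matches George
  - order 9 (Notebook): customer_id=3 -> matches Karen
All 9 rows appear; 1 has NULL customer.

SQL:
SELECT a.product, b.name AS customer
FROM orders a
LEFT JOIN customers b ON a.customer_id = b.id

Result:
product    | customer
-----------+---------
Tablet     | George  
Phone      | Tina    
Headphones | Karen   
Lamp       | Tina    
Webcam     | NULL    
Speaker    | George  
Keyboard   | George  
Monitor    | George  
Notebook   | Karen   
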